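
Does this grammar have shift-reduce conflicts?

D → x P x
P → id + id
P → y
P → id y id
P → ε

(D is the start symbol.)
Augment with D' → D and build the canonical LR(0) collection (I0 = CLOSURE({[D' → . D]}), then GOTO on every symbol after a dot until no new states appear). It has 11 states:
  I0: { [D → . x P x], [D' → . D] }  — shift
  I1: { [D' → D .] }  — accept
  I2: { [D → x . P x], [P → . id + id], [P → . id y id], [P → . y], [P → .] }  — shift, reduce
  I3: { [D → x P . x] }  — shift
  I4: { [P → id . + id], [P → id . y id] }  — shift
  I5: { [P → y .] }  — reduce
  I6: { [P → id + . id] }  — shift
  I7: { [P → id y . id] }  — shift
  I8: { [P → id y id .] }  — reduce
  I9: { [P → id + id .] }  — reduce
  I10: { [D → x P x .] }  — reduce

I2 contains reduce item [P → .] and shift items [P → . id + id], [P → . id y id], [P → . y] — shift-reduce conflict.

Answer: Yes — I2: [P → .] vs [P → . id + id]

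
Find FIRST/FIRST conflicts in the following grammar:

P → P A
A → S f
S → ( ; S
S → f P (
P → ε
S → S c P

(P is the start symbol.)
FIRST sets of the non-terminals at (or reachable through a nullable prefix from) the front of some alternative:
  FIRST(P) = { '(', 'f', ε }
  FIRST(A) = { '(', 'f' }
  FIRST(S) = { '(', 'f' }

Productions for P:
  P → P A: FIRST = { '(', 'f' }
  P → ε: FIRST = { ε }
Productions for S:
  S → ( ; S: FIRST = { '(' }
  S → f P (: FIRST = { 'f' }
  S → S c P: FIRST = { '(', 'f' }
A has only one production, so no FIRST/FIRST conflict is possible there.

Conflict for S: S → ( ; S and S → S c P
  Overlap: { '(' }
Conflict for S: S → f P ( and S → S c P
  Overlap: { 'f' }

Answer: Yes. S → '(' ';' S / S → S c P on { '(' }; S → f P '(' / S → S c P on { 'f' }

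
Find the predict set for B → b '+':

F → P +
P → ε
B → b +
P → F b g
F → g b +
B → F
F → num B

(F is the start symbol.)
PREDICT(B → b '+') = (FIRST(RHS) \ {ε}) ∪ (FOLLOW(B) if ε ∈ FIRST(RHS), i.e. RHS ⇒* ε)
FIRST(b '+') = { 'b' }
ε ∉ FIRST(b '+'), so FOLLOW(B) is not added.
PREDICT(B → b '+') = { 'b' }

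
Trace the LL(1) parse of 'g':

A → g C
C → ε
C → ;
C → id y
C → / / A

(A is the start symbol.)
Stack is shown with the top on the left.

Stack  Input  Action
--------------------
A $    g $    output A → g C
g C $  g $    match 'g'
C $    $      output C → ε
$      $      accept

The string is accepted.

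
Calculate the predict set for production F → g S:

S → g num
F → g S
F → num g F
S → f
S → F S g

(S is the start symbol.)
PREDICT(F → g S) = (FIRST(RHS) \ {ε}) ∪ (FOLLOW(F) if ε ∈ FIRST(RHS), i.e. RHS ⇒* ε)
FIRST(g S) = { 'g' }
ε ∉ FIRST(g S), so FOLLOW(F) is not added.
PREDICT(F → g S) = { 'g' }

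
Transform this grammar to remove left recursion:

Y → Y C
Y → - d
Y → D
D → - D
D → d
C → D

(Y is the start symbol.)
Y is directly left-recursive. The standard transformation for
  A → A α₁ | ... | A α_m | β₁ | ... | β_n
is
  A  → β₁ A' | ... | β_n A'
  A' → α₁ A' | ... | α_m A' | ε

Y → - d becomes Y → - d Y'
Y → D becomes Y → D Y'
Y → Y C becomes Y' → C Y'
Add Y' → ε

Productions for other non-terminals are unchanged:
  D → - D
  D → d
  C → D

Resulting grammar:
Y → - d Y'
Y → D Y'
Y' → C Y'
Y' → ε
D → - D
D → d
C → D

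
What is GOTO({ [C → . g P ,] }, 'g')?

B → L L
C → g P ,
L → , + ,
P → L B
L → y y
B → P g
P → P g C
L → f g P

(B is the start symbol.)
{ [C → g . P ,], [L → . , + ,], [L → . f g P], [L → . y y], [P → . L B], [P → . P g C] }

GOTO(I, 'g') = CLOSURE({ [A → αX.β] : [A → α.Xβ] ∈ I, X = 'g' })

Items with dot before 'g', with the dot advanced:
  [C → . g P ,] → [C → g . P ,]
Closure of the advanced items:
  [C → g . P ,] has the dot before P: add [P → . L B], [P → . P g C]
  [P → . L B] has the dot before L: add [L → . , + ,], [L → . y y], [L → . f g P]

GOTO = { [C → g . P ,], [L → . , + ,], [L → . f g P], [L → . y y], [P → . L B], [P → . P g C] }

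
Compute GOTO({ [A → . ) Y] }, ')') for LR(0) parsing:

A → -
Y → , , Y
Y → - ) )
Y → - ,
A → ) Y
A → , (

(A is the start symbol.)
{ [A → ) . Y], [Y → . , , Y], [Y → . - ) )], [Y → . - ,] }

GOTO(I, ')') = CLOSURE({ [A → αX.β] : [A → α.Xβ] ∈ I, X = ')' })

Items with dot before ')', with the dot advanced:
  [A → . ) Y] → [A → ) . Y]
Closure of the advanced items:
  [A → ) . Y] has the dot before Y: add [Y → . , , Y], [Y → . - ) )], [Y → . - ,]

GOTO = { [A → ) . Y], [Y → . , , Y], [Y → . - ) )], [Y → . - ,] }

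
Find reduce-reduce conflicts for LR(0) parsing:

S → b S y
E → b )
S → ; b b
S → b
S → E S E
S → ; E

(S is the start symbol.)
A reduce-reduce conflict occurs when an LR(0) state has two complete items [A → α .] and [B → β .] — both call for a reduction, and with no lookahead the parser cannot choose between them.

Augment with S' → S and build the canonical LR(0) collection (I0 = CLOSURE({[S' → . S]}), then GOTO on every symbol after a dot until no new states appear). It has 14 states:
  I0: { [E → . b )], [S → . ; E], [S → . ; b b], [S → . E S E], [S → . b S y], [S → . b], [S' → . S] }  — shift
  I1: { [E → . b )], [S → ; . E], [S → ; . b b] }  — shift
  I2: { [E → . b )], [S → . ; E], [S → . ; b b], [S → . E S E], [S → . b S y], [S → . b], [S → E . S E] }  — shift
  I3: { [S' → S .] }  — accept
  I4: { [E → . b )], [E → b . )], [S → . ; E], [S → . ; b b], [S → . E S E], [S → . b S y], [S → . b], [S → b . S y], [S → b .] }  — shift, reduce
  I5: { [E → b ) .] }  — reduce
  I6: { [S → b S . y] }  — shift
  I7: { [S → b S y .] }  — reduce
  I8: { [E → . b )], [S → E S . E] }  — shift
  I9: { [S → E S E .] }  — reduce
  I10: { [E → b . )] }  — shift
  I11: { [S → ; E .] }  — reduce
  I12: { [E → b . )], [S → ; b . b] }  — shift
  I13: { [S → ; b b .] }  — reduce

No state contains more than one complete item.

Answer: No reduce-reduce conflicts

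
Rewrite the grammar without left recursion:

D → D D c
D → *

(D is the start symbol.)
D → * D'
D' → D c D'
D' → ε

D is directly left-recursive. The standard transformation for
  A → A α₁ | ... | A α_m | β₁ | ... | β_n
is
  A  → β₁ A' | ... | β_n A'
  A' → α₁ A' | ... | α_m A' | ε

D → * becomes D → * D'
D → D D c becomes D' → D c D'
Add D' → ε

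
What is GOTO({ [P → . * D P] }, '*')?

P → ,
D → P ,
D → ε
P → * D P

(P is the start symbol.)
GOTO(I, '*') = CLOSURE({ [A → αX.β] : [A → α.Xβ] ∈ I, X = '*' })

Items with dot before '*', with the dot advanced:
  [P → . * D P] → [P → * . D P]
Closure of the advanced items:
  [P → * . D P] has the dot before D: add [D → . P ,], [D → .]
  [D → . P ,] has the dot before P: add [P → . ,], [P → . * D P]

GOTO = { [D → . P ,], [D → .], [P → * . D P], [P → . * D P], [P → . ,] }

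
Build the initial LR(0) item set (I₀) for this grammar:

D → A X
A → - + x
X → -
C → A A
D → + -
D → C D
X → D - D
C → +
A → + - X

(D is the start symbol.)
{ [A → . + - X], [A → . - + x], [C → . +], [C → . A A], [D → . + -], [D → . A X], [D → . C D], [D' → . D] }

First, augment the grammar with D' → D
I₀ = CLOSURE({ [D' → . D] }):
  [D' → . D] has the dot before D: add [D → . A X], [D → . + -], [D → . C D]
  [D → . A X] has the dot before A: add [A → . - + x], [A → . + - X]
  [D → . C D] has the dot before C: add [C → . A A], [C → . +]
No further items can be added.

I₀ = { [A → . + - X], [A → . - + x], [C → . +], [C → . A A], [D → . + -], [D → . A X], [D → . C D], [D' → . D] }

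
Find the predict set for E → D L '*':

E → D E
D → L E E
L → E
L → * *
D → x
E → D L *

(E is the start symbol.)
{ '*', 'x' }

PREDICT(E → D L '*') = (FIRST(RHS) \ {ε}) ∪ (FOLLOW(E) if ε ∈ FIRST(RHS), i.e. RHS ⇒* ε)
FIRST(D) = { '*', 'x' }
FIRST(D L '*') = { '*', 'x' }
ε ∉ FIRST(D L '*'), so FOLLOW(E) is not added.
PREDICT(E → D L '*') = { '*', 'x' }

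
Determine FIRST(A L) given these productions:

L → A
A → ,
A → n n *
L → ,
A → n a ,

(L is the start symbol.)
{ ',', 'n' }

FIRST sets of the non-terminals involved (from the grammar, by fixed-point iteration):
  FIRST(A) = { ',', 'n' }

To compute FIRST(A L), process the symbols left to right:
Symbol A is a non-terminal. Add FIRST(A) \ {ε} = { ',', 'n' }
A is not nullable (ε ∉ FIRST(A)), so stop here.
FIRST(A L) = { ',', 'n' }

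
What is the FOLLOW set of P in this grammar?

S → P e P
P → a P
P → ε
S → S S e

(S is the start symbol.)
In S → P e P: P is followed by e P, add FIRST(e P) \ {ε} = { 'e' }
In S → P e P: P is at the end, add FOLLOW(S)
In P → a P: P is at the end; this adds FOLLOW(P) to itself — nothing new

The FOLLOW sets referred to above (computed the same way, to a fixed point):
  FOLLOW(S) = { $, 'a', 'e' }

Taking the union: FOLLOW(P) = { $, 'a', 'e' }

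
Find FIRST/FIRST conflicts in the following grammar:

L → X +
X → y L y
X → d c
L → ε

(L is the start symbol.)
No FIRST/FIRST conflicts.

A FIRST/FIRST conflict occurs when two productions N → α and N → β for the same non-terminal have FIRST(α) ∩ FIRST(β) ≠ ∅ (with ε ∈ FIRST of a nullable right-hand side, so two nullable alternatives also conflict).

FIRST sets of the non-terminals at (or reachable through a nullable prefix from) the front of some alternative:
  FIRST(X) = { 'd', 'y' }

Productions for L:
  L → X +: FIRST = { 'd', 'y' }
  L → ε: FIRST = { ε }
Productions for X:
  X → y L y: FIRST = { 'y' }
  X → d c: FIRST = { 'd' }

All alternatives of each non-terminal have pairwise disjoint FIRST sets.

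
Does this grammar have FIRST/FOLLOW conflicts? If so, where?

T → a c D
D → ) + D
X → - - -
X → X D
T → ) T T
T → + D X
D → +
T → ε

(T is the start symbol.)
A FIRST/FOLLOW conflict occurs when a non-terminal N has a nullable alternative N → β (β ⇒* ε) and another alternative N → α with FIRST(α) ∩ FOLLOW(N) ≠ ∅: on such a lookahead the parser cannot decide between expanding α and letting N vanish via β.

Nullable non-terminals: T.

T: nullable alternative(s) T → ε; FOLLOW(T) = { $, ')', '+', 'a' }
  T → a c D: FIRST \ {ε} = { 'a' } — overlaps FOLLOW(T) on { 'a' }: CONFLICT
  T → ) T T: FIRST \ {ε} = { ')' } — overlaps FOLLOW(T) on { ')' }: CONFLICT
  T → + D X: FIRST \ {ε} = { '+' } — overlaps FOLLOW(T) on { '+' }: CONFLICT
  T → ε: FIRST \ {ε} = { } — this is the only nullable alternative, skip

D, X have no nullable alternative, so no FIRST/FOLLOW check is needed there.

So the grammar has 3 FIRST/FOLLOW conflicts (marked CONFLICT above).

Answer: Yes. T → a c D with FOLLOW(T) on { 'a' }; T → ')' T T with FOLLOW(T) on { ')' }; T → '+' D X with FOLLOW(T) on { '+' }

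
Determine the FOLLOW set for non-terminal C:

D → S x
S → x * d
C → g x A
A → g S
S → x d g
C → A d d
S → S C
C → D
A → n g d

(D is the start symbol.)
{ 'd', 'g', 'n', 'x' }

In S → S C: C is at the end, add FOLLOW(S)

The FOLLOW sets referred to above (computed the same way, to a fixed point):
  FOLLOW(S) = { 'd', 'g', 'n', 'x' }

Taking the union: FOLLOW(C) = { 'd', 'g', 'n', 'x' }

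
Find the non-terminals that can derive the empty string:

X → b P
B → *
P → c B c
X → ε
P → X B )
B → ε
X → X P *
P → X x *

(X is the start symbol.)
ε-productions: X → ε, B → ε
So X, B are immediately nullable.
No further non-terminal can be added: every production for the remaining non-terminals contains a terminal or a non-nullable non-terminal.
Nullable = { 'B', 'X' }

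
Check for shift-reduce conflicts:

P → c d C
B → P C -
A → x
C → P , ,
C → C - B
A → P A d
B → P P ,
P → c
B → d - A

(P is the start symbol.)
Augment with P' → P and build the canonical LR(0) collection (I0 = CLOSURE({[P' → . P]}), then GOTO on every symbol after a dot until no new states appear). It has 22 states:
  I0: { [P → . c d C], [P → . c], [P' → . P] }  — shift
  I1: { [P' → P .] }  — accept
  I2: { [P → c . d C], [P → c .] }  — shift, reduce
  I3: { [C → . C - B], [C → . P , ,], [P → . c d C], [P → . c], [P → c d . C] }  — shift
  I4: { [C → C . - B], [P → c d C .] }  — shift, reduce
  I5: { [C → P . , ,] }  — shift
  I6: { [C → P , . ,] }  — shift
  I7: { [C → P , , .] }  — reduce
  I8: { [B → . P C -], [B → . P P ,], [B → . d - A], [C → C - . B], [P → . c d C], [P → . c] }  — shift
  I9: { [C → C - B .] }  — reduce
  I10: { [B → P . C -], [B → P . P ,], [C → . C - B], [C → . P , ,], [P → . c d C], [P → . c] }  — shift
  I11: { [B → d . - A] }  — shift
  I12: { [A → . P A d], [A → . x], [B → d - . A], [P → . c d C], [P → . c] }  — shift
  I13: { [B → d - A .] }  — reduce
  I14: { [A → . P A d], [A → . x], [A → P . A d], [P → . c d C], [P → . c] }  — shift
  I15: { [A → x .] }  — reduce
  I16: { [A → P A . d] }  — shift
  I17: { [A → P A d .] }  — reduce
  I18: { [B → P C . -], [C → C . - B] }  — shift
  I19: { [B → P P . ,], [C → P . , ,] }  — shift
  I20: { [B → P P , .], [C → P , . ,] }  — shift, reduce
  I21: { [B → . P C -], [B → . P P ,], [B → . d - A], [B → P C - .], [C → C - . B], [P → . c d C], [P → . c] }  — shift, reduce

I2 contains reduce item [P → c .] and shift item [P → c . d C] — shift-reduce conflict.
I4 contains reduce item [P → c d C .] and shift item [C → C . - B] — shift-reduce conflict.
I20 contains reduce item [B → P P , .] and shift item [C → P , . ,] — shift-reduce conflict.
I21 contains reduce item [B → P C - .] and shift items [B → . d - A], [P → . c], [P → . c d C] — shift-reduce conflict.

Answer: Yes — I2: [P → c .] vs [P → c . d C]; I4: [P → c d C .] vs [C → C . - B]; I20: [B → P P , .] vs [C → P , . ,]; I21: [B → P C - .] vs [B → . d - A]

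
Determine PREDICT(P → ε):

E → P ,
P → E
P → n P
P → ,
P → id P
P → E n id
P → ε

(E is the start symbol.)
{ ',' }

PREDICT(P → ε) = (FIRST(RHS) \ {ε}) ∪ (FOLLOW(P) if ε ∈ FIRST(RHS), i.e. RHS ⇒* ε)
The right-hand side is ε (FIRST(ε) = { ε }), so the predict set is FOLLOW(P) = { ',' }
PREDICT(P → ε) = { ',' }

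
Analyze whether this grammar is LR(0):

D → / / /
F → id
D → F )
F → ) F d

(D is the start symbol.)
Augment with D' → D and build the canonical LR(0) collection (I0 = CLOSURE({[D' → . D]}), then GOTO on every symbol after a dot until no new states appear). It has 11 states:
  I0: { [D → . / / /], [D → . F )], [D' → . D], [F → . ) F d], [F → . id] }  — shift
  I1: { [F → ) . F d], [F → . ) F d], [F → . id] }  — shift
  I2: { [D → / . / /] }  — shift
  I3: { [D' → D .] }  — accept
  I4: { [D → F . )] }  — shift
  I5: { [F → id .] }  — reduce
  I6: { [D → F ) .] }  — reduce
  I7: { [D → / / . /] }  — shift
  I8: { [D → / / / .] }  — reduce
  I9: { [F → ) F . d] }  — shift
  I10: { [F → ) F d .] }  — reduce

Every state is either a pure shift/goto state or contains exactly one complete item and nothing to shift — no conflicts. The grammar is LR(0).

Answer: Yes, the grammar is LR(0)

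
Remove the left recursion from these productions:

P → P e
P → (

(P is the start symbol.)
P is directly left-recursive. The standard transformation for
  A → A α₁ | ... | A α_m | β₁ | ... | β_n
is
  A  → β₁ A' | ... | β_n A'
  A' → α₁ A' | ... | α_m A' | ε

P → ( becomes P → ( P'
P → P e becomes P' → e P'
Add P' → ε

Resulting grammar:
P → ( P'
P' → e P'
P' → ε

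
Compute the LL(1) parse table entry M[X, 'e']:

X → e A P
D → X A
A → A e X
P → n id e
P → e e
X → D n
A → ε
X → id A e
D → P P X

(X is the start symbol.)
To find M[X, 'e'], we find productions for X where 'e' is in the predict set (PREDICT(N → α) = (FIRST(α) \ {ε}) ∪ (FOLLOW(N) if α ⇒* ε)).

Relevant sets:
  FIRST(D) = { 'e', 'id', 'n' }

X → e A P: PREDICT = { 'e' }
  'e' is in predict set, so this production goes in M[X, 'e']
X → D n: PREDICT = { 'e', 'id', 'n' }
  'e' is in predict set, so this production goes in M[X, 'e']
X → id A e: PREDICT = { 'id' }

M[X, 'e'] = X → e A P, X → D n  (a multiply-defined cell — the grammar is not LL(1))

Answer: X → e A P, X → D n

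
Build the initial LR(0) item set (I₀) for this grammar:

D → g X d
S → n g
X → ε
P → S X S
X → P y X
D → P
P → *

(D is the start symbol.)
{ [D → . P], [D → . g X d], [D' → . D], [P → . *], [P → . S X S], [S → . n g] }

First, augment the grammar with D' → D
I₀ = CLOSURE({ [D' → . D] }):
  [D' → . D] has the dot before D: add [D → . g X d], [D → . P]
  [D → . P] has the dot before P: add [P → . S X S], [P → . *]
  [P → . S X S] has the dot before S: add [S → . n g]
No further items can be added.

I₀ = { [D → . P], [D → . g X d], [D' → . D], [P → . *], [P → . S X S], [S → . n g] }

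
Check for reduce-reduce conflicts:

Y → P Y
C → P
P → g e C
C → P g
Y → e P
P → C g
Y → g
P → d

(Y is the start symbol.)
Augment with Y' → Y and build the canonical LR(0) collection (I0 = CLOSURE({[Y' → . Y]}), then GOTO on every symbol after a dot until no new states appear). It has 16 states:
  I0: { [C → . P g], [C → . P], [P → . C g], [P → . d], [P → . g e C], [Y → . P Y], [Y → . e P], [Y → . g], [Y' → . Y] }  — shift
  I1: { [P → C . g] }  — shift
  I2: { [C → . P g], [C → . P], [C → P . g], [C → P .], [P → . C g], [P → . d], [P → . g e C], [Y → . P Y], [Y → . e P], [Y → . g], [Y → P . Y] }  — shift, reduce
  I3: { [Y' → Y .] }  — accept
  I4: { [P → d .] }  — reduce
  I5: { [C → . P g], [C → . P], [P → . C g], [P → . d], [P → . g e C], [Y → e . P] }  — shift
  I6: { [P → g . e C], [Y → g .] }  — shift, reduce
  I7: { [C → . P g], [C → . P], [P → . C g], [P → . d], [P → . g e C], [P → g e . C] }  — shift
  I8: { [P → C . g], [P → g e C .] }  — shift, reduce
  I9: { [C → P . g], [C → P .] }  — shift, reduce
  I10: { [P → g . e C] }  — shift
  I11: { [C → P g .] }  — reduce
  I12: { [P → C g .] }  — reduce
  I13: { [C → P . g], [C → P .], [Y → e P .] }  — shift, 2 reduces
  I14: { [Y → P Y .] }  — reduce
  I15: { [C → P g .], [P → g . e C], [Y → g .] }  — shift, 2 reduces

I13 contains complete items [C → P .], [Y → e P .] — reduce-reduce conflict.
I15 contains complete items [C → P g .], [Y → g .] — reduce-reduce conflict.

Answer: Yes — I13: [C → P .] vs [Y → e P .]; I15: [C → P g .] vs [Y → g .]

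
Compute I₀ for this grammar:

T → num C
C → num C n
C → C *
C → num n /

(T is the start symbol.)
{ [T → . num C], [T' → . T] }

First, augment the grammar with T' → T
I₀ = CLOSURE({ [T' → . T] }):
  [T' → . T] has the dot before T: add [T → . num C]
No further items can be added.

I₀ = { [T → . num C], [T' → . T] }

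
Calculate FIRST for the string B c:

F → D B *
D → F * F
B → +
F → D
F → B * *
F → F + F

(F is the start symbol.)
{ '+' }

FIRST sets of the non-terminals involved (from the grammar, by fixed-point iteration):
  FIRST(B) = { '+' }

To compute FIRST(B c), process the symbols left to right:
Symbol B is a non-terminal. Add FIRST(B) \ {ε} = { '+' }
B is not nullable (ε ∉ FIRST(B)), so stop here.
FIRST(B c) = { '+' }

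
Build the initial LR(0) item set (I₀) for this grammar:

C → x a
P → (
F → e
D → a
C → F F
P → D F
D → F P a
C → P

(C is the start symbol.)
{ [C → . F F], [C → . P], [C → . x a], [C' → . C], [D → . F P a], [D → . a], [F → . e], [P → . (], [P → . D F] }

First, augment the grammar with C' → C
I₀ = CLOSURE({ [C' → . C] }):
  [C' → . C] has the dot before C: add [C → . x a], [C → . F F], [C → . P]
  [C → . F F] has the dot before F: add [F → . e]
  [C → . P] has the dot before P: add [P → . (], [P → . D F]
  [P → . D F] has the dot before D: add [D → . a], [D → . F P a]
No further items can be added.

I₀ = { [C → . F F], [C → . P], [C → . x a], [C' → . C], [D → . F P a], [D → . a], [F → . e], [P → . (], [P → . D F] }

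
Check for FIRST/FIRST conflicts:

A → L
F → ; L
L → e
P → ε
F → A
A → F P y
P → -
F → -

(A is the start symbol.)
Yes. A → L / A → F P y on { 'e' }; F → ';' L / F → A on { ';' }; F → A / F → '-' on { '-' }

FIRST sets of the non-terminals at (or reachable through a nullable prefix from) the front of some alternative:
  FIRST(L) = { 'e' }
  FIRST(F) = { '-', ';', 'e' }
  FIRST(A) = { '-', ';', 'e' }

Productions for A:
  A → L: FIRST = { 'e' }
  A → F P y: FIRST = { '-', ';', 'e' }
Productions for F:
  F → ; L: FIRST = { ';' }
  F → A: FIRST = { '-', ';', 'e' }
  F → -: FIRST = { '-' }
Productions for P:
  P → ε: FIRST = { ε }
  P → -: FIRST = { '-' }
L has only one production, so no FIRST/FIRST conflict is possible there.

Conflict for A: A → L and A → F P y
  Overlap: { 'e' }
Conflict for F: F → ; L and F → A
  Overlap: { ';' }
Conflict for F: F → A and F → -
  Overlap: { '-' }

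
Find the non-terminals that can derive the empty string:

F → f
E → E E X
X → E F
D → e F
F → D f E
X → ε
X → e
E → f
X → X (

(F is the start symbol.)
{ 'X' }

A non-terminal is nullable if it can derive ε (the empty string): either it has an ε-production, or it has a production whose right-hand side consists entirely of nullable non-terminals.

ε-productions: X → ε
So X is immediately nullable.
No further non-terminal can be added: every production for the remaining non-terminals contains a terminal or a non-nullable non-terminal.
Nullable = { 'X' }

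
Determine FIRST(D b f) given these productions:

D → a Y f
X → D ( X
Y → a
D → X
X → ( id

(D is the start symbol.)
FIRST sets of the non-terminals involved (from the grammar, by fixed-point iteration):
  FIRST(D) = { '(', 'a' }

To compute FIRST(D b f), process the symbols left to right:
Symbol D is a non-terminal. Add FIRST(D) \ {ε} = { '(', 'a' }
D is not nullable (ε ∉ FIRST(D)), so stop here.
FIRST(D b f) = { '(', 'a' }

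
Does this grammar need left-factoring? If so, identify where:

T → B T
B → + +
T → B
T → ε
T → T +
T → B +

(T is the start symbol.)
Yes, T has productions with common prefix 'B'

Left-factoring is needed when two productions for the same non-terminal
share a common prefix on the right-hand side.

Productions for T:
  T → B T
  T → B
  T → ε
  T → T +
  T → B +

Found common prefix 'B' in productions for T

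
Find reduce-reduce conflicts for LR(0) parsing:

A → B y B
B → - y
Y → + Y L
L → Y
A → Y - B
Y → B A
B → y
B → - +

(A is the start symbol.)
A reduce-reduce conflict occurs when an LR(0) state has two complete items [A → α .] and [B → β .] — both call for a reduction, and with no lookahead the parser cannot choose between them.

Augment with A' → A and build the canonical LR(0) collection (I0 = CLOSURE({[A' → . A]}), then GOTO on every symbol after a dot until no new states appear). It has 18 states:
  I0: { [A → . B y B], [A → . Y - B], [A' → . A], [B → . - +], [B → . - y], [B → . y], [Y → . + Y L], [Y → . B A] }  — shift
  I1: { [B → . - +], [B → . - y], [B → . y], [Y → + . Y L], [Y → . + Y L], [Y → . B A] }  — shift
  I2: { [B → - . +], [B → - . y] }  — shift
  I3: { [A' → A .] }  — accept
  I4: { [A → . B y B], [A → . Y - B], [A → B . y B], [B → . - +], [B → . - y], [B → . y], [Y → . + Y L], [Y → . B A], [Y → B . A] }  — shift
  I5: { [A → Y . - B] }  — shift
  I6: { [B → y .] }  — reduce
  I7: { [A → Y - . B], [B → . - +], [B → . - y], [B → . y] }  — shift
  I8: { [A → Y - B .] }  — reduce
  I9: { [Y → B A .] }  — reduce
  I10: { [A → B y . B], [B → . - +], [B → . - y], [B → . y], [B → y .] }  — shift, reduce
  I11: { [A → B y B .] }  — reduce
  I12: { [B → - + .] }  — reduce
  I13: { [B → - y .] }  — reduce
  I14: { [A → . B y B], [A → . Y - B], [B → . - +], [B → . - y], [B → . y], [Y → . + Y L], [Y → . B A], [Y → B . A] }  — shift
  I15: { [B → . - +], [B → . - y], [B → . y], [L → . Y], [Y → + Y . L], [Y → . + Y L], [Y → . B A] }  — shift
  I16: { [Y → + Y L .] }  — reduce
  I17: { [L → Y .] }  — reduce

No state contains more than one complete item.

Answer: No reduce-reduce conflicts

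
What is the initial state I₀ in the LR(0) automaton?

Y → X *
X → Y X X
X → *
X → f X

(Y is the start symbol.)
{ [X → . *], [X → . Y X X], [X → . f X], [Y → . X *], [Y' → . Y] }

First, augment the grammar with Y' → Y
I₀ = CLOSURE({ [Y' → . Y] }):
  [Y' → . Y] has the dot before Y: add [Y → . X *]
  [Y → . X *] has the dot before X: add [X → . Y X X], [X → . *], [X → . f X]
No further items can be added.

I₀ = { [X → . *], [X → . Y X X], [X → . f X], [Y → . X *], [Y' → . Y] }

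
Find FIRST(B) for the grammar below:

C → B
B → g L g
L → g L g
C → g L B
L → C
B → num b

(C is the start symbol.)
From B → g L g:
  - g is a terminal: add 'g' and stop
From B → num b:
  - num is a terminal: add 'num' and stop

Collecting: FIRST(B) = { 'g', 'num' }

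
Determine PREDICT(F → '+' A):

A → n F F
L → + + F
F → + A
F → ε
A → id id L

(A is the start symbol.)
PREDICT(F → '+' A) = (FIRST(RHS) \ {ε}) ∪ (FOLLOW(F) if ε ∈ FIRST(RHS), i.e. RHS ⇒* ε)
FIRST('+' A) = { '+' }
ε ∉ FIRST('+' A), so FOLLOW(F) is not added.
PREDICT(F → '+' A) = { '+' }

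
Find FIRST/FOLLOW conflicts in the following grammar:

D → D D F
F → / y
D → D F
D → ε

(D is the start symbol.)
Nullable non-terminals: D.
FIRST sets used below: FIRST(D) = { '/', ε }, FIRST(F) = { '/' }

D: nullable alternative(s) D → ε; FOLLOW(D) = { $, '/' }
  D → D D F: FIRST \ {ε} = { '/' } — overlaps FOLLOW(D) on { '/' }: CONFLICT
  D → D F: FIRST \ {ε} = { '/' } — overlaps FOLLOW(D) on { '/' }: CONFLICT
  D → ε: FIRST \ {ε} = { } — this is the only nullable alternative, skip

F has no nullable alternative, so no FIRST/FOLLOW check is needed there.

So the grammar has 2 FIRST/FOLLOW conflicts (marked CONFLICT above).

Answer: Yes. D → D D F with FOLLOW(D) on { '/' }; D → D F with FOLLOW(D) on { '/' }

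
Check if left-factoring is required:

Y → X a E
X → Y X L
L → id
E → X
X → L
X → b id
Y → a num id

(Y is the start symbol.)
Left-factoring is needed when two productions for the same non-terminal
share a common prefix on the right-hand side.

Productions for Y:
  Y → X a E
  Y → a num id
Productions for X:
  X → Y X L
  X → L
  X → b id

No common prefixes found.

Answer: No, left-factoring is not needed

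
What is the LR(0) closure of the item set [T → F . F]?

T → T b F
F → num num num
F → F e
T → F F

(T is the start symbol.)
{ [F → . F e], [F → . num num num], [T → F . F] }

To compute CLOSURE, for each item [A → α.Bβ] where B is a non-terminal, add [B → .γ] for all productions B → γ; repeat for the newly added items until nothing changes.

Start with: [T → F . F]
  [T → F . F] has the dot before F: add [F → . num num num], [F → . F e]
No further items can be added.

CLOSURE = { [F → . F e], [F → . num num num], [T → F . F] }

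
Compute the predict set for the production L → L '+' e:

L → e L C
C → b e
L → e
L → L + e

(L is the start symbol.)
{ 'e' }

PREDICT(L → L '+' e) = (FIRST(RHS) \ {ε}) ∪ (FOLLOW(L) if ε ∈ FIRST(RHS), i.e. RHS ⇒* ε)
FIRST(L) = { 'e' }
FIRST(L '+' e) = { 'e' }
ε ∉ FIRST(L '+' e), so FOLLOW(L) is not added.
PREDICT(L → L '+' e) = { 'e' }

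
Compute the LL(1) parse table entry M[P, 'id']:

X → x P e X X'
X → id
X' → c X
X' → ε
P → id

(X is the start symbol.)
To find M[P, 'id'], we find productions for P where 'id' is in the predict set (PREDICT(N → α) = (FIRST(α) \ {ε}) ∪ (FOLLOW(N) if α ⇒* ε)).

P → id: PREDICT = { 'id' }
  'id' is in predict set, so this production goes in M[P, 'id']

M[P, 'id'] = P → id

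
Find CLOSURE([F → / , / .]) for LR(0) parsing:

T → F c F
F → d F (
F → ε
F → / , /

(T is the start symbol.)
{ [F → / , / .] }

Start with: [F → / , / .]
The dot is at the end, so nothing is added.

CLOSURE = { [F → / , / .] }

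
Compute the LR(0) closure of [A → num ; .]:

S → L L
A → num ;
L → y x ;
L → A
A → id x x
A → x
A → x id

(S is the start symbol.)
To compute CLOSURE, for each item [A → α.Bβ] where B is a non-terminal, add [B → .γ] for all productions B → γ; repeat for the newly added items until nothing changes.

Start with: [A → num ; .]
The dot is at the end, so nothing is added.

CLOSURE = { [A → num ; .] }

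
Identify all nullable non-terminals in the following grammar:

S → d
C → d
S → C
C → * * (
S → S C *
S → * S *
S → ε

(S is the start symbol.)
{ 'S' }

ε-productions: S → ε
So S is immediately nullable.
No further non-terminal can be added: every production for the remaining non-terminals contains a terminal or a non-nullable non-terminal.
Nullable = { 'S' }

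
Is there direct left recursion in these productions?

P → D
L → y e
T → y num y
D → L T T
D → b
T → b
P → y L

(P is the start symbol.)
Direct left recursion occurs when N → N α for some non-terminal N (the right-hand side begins with the left-hand side itself).

P → D: starts with D
L → y e: starts with y
T → y num y: starts with y
D → L T T: starts with L
D → b: starts with b
T → b: starts with b
P → y L: starts with y

No direct left recursion found.

Answer: No direct left recursion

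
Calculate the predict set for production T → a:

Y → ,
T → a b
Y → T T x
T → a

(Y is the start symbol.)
PREDICT(T → a) = (FIRST(RHS) \ {ε}) ∪ (FOLLOW(T) if ε ∈ FIRST(RHS), i.e. RHS ⇒* ε)
FIRST(a) = { 'a' }
ε ∉ FIRST(a), so FOLLOW(T) is not added.
PREDICT(T → a) = { 'a' }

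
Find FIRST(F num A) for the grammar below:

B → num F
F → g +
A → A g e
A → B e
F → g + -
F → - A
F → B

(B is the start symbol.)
{ '-', 'g', 'num' }

FIRST sets of the non-terminals involved (from the grammar, by fixed-point iteration):
  FIRST(F) = { '-', 'g', 'num' }

To compute FIRST(F num A), process the symbols left to right:
Symbol F is a non-terminal. Add FIRST(F) \ {ε} = { '-', 'g', 'num' }
F is not nullable (ε ∉ FIRST(F)), so stop here.
FIRST(F num A) = { '-', 'g', 'num' }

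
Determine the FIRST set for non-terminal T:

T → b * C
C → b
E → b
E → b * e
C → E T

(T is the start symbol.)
To compute FIRST(T), examine every production with T on the left-hand side, reading each right-hand side left to right until a non-nullable symbol is reached.

From T → b * C:
  - b is a terminal: add 'b' and stop

Collecting: FIRST(T) = { 'b' }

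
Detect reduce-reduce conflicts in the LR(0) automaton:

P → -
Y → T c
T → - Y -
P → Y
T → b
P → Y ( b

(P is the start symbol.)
A reduce-reduce conflict occurs when an LR(0) state has two complete items [A → α .] and [B → β .] — both call for a reduction, and with no lookahead the parser cannot choose between them.

Augment with P' → P and build the canonical LR(0) collection (I0 = CLOSURE({[P' → . P]}), then GOTO on every symbol after a dot until no new states appear). It has 12 states:
  I0: { [P → . -], [P → . Y ( b], [P → . Y], [P' → . P], [T → . - Y -], [T → . b], [Y → . T c] }  — shift
  I1: { [P → - .], [T → - . Y -], [T → . - Y -], [T → . b], [Y → . T c] }  — shift, reduce
  I2: { [P' → P .] }  — accept
  I3: { [Y → T . c] }  — shift
  I4: { [P → Y . ( b], [P → Y .] }  — shift, reduce
  I5: { [T → b .] }  — reduce
  I6: { [P → Y ( . b] }  — shift
  I7: { [P → Y ( b .] }  — reduce
  I8: { [Y → T c .] }  — reduce
  I9: { [T → - . Y -], [T → . - Y -], [T → . b], [Y → . T c] }  — shift
  I10: { [T → - Y . -] }  — shift
  I11: { [T → - Y - .] }  — reduce

No state contains more than one complete item.

Answer: No reduce-reduce conflicts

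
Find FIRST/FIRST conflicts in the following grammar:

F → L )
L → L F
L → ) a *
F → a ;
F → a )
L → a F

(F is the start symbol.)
Yes. F → L ')' / F → a ';' on { 'a' }; F → L ')' / F → a ')' on { 'a' }; F → a ';' / F → a ')' on { 'a' }; L → L F / L → ')' a '*' on { ')' }; L → L F / L → a F on { 'a' }

A FIRST/FIRST conflict occurs when two productions N → α and N → β for the same non-terminal have FIRST(α) ∩ FIRST(β) ≠ ∅ (with ε ∈ FIRST of a nullable right-hand side, so two nullable alternatives also conflict).

FIRST sets of the non-terminals at (or reachable through a nullable prefix from) the front of some alternative:
  FIRST(L) = { ')', 'a' }

Productions for F:
  F → L ): FIRST = { ')', 'a' }
  F → a ;: FIRST = { 'a' }
  F → a ): FIRST = { 'a' }
Productions for L:
  L → L F: FIRST = { ')', 'a' }
  L → ) a *: FIRST = { ')' }
  L → a F: FIRST = { 'a' }

Conflict for F: F → L ) and F → a ;
  Overlap: { 'a' }
Conflict for F: F → L ) and F → a )
  Overlap: { 'a' }
Conflict for F: F → a ; and F → a )
  Overlap: { 'a' }
Conflict for L: L → L F and L → ) a *
  Overlap: { ')' }
Conflict for L: L → L F and L → a F
  Overlap: { 'a' }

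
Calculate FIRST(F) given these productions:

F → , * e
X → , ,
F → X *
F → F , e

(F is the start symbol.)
FIRST sets of the other non-terminals involved (by the same procedure, iterated to a fixed point):
  FIRST(X) = { ',' }

From F → , * e:
  - ',' is a terminal: add ',' and stop
From F → X *:
  - X is a non-terminal: add FIRST(X) \ {ε} = { ',' }
    X is not nullable, so stop
From F → F , e:
  - F is the symbol being defined: contributes nothing new
    F is not nullable, so stop

Collecting: FIRST(F) = { ',' }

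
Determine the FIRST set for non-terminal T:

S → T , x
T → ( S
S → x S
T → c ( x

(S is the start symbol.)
From T → ( S:
  - '(' is a terminal: add '(' and stop
From T → c ( x:
  - c is a terminal: add 'c' and stop

Collecting: FIRST(T) = { '(', 'c' }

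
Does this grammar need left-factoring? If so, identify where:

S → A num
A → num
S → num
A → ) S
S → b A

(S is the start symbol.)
Left-factoring is needed when two productions for the same non-terminal
share a common prefix on the right-hand side.

Productions for S:
  S → A num
  S → num
  S → b A
Productions for A:
  A → num
  A → ) S

No common prefixes found.

Answer: No, left-factoring is not needed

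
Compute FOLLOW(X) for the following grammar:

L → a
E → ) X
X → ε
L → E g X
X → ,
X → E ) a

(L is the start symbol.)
{ $, ')', 'g' }

In E → ) X: X is at the end, add FOLLOW(E)
In L → E g X: X is at the end, add FOLLOW(L)

The FOLLOW sets referred to above (computed the same way, to a fixed point):
  FOLLOW(E) = { ')', 'g' }
  FOLLOW(L) = { $ }

Taking the union: FOLLOW(X) = { $, ')', 'g' }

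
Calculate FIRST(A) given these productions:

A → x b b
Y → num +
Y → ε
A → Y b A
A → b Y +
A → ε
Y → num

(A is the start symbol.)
{ 'b', 'num', 'x', ε }

To compute FIRST(A), examine every production with A on the left-hand side, reading each right-hand side left to right until a non-nullable symbol is reached.

FIRST sets of the other non-terminals involved (by the same procedure, iterated to a fixed point):
  FIRST(Y) = { 'num', ε }

From A → x b b:
  - x is a terminal: add 'x' and stop
From A → Y b A:
  - Y is a non-terminal: add FIRST(Y) \ {ε} = { 'num' }
    Y is nullable, so continue to the next symbol
  - b is a terminal: add 'b' and stop
From A → b Y +:
  - b is a terminal: add 'b' and stop
From A → ε:
  - ε-production, so ε ∈ FIRST(A)

Collecting: FIRST(A) = { 'b', 'num', 'x', ε }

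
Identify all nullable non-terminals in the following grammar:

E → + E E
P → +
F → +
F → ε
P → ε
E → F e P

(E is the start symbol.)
{ 'F', 'P' }

A non-terminal is nullable if it can derive ε (the empty string): either it has an ε-production, or it has a production whose right-hand side consists entirely of nullable non-terminals.

ε-productions: F → ε, P → ε
So F, P are immediately nullable.
No further non-terminal can be added: every production for the remaining non-terminals contains a terminal or a non-nullable non-terminal.
Nullable = { 'F', 'P' }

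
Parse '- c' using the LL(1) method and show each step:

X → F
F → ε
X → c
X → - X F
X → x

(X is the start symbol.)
LL(1) parsing maintains a stack (initially the start symbol over $) and the input. At each step: if the stack top is a terminal, match it against the current input token; if it is a non-terminal N, replace it with the RHS of M[N, lookahead] (the unique production whose predict set contains the lookahead).

Stack is shown with the top on the left.

Stack    Input  Action
----------------------
X $      - c $  output X → - X F
- X F $  - c $  match '-'
X F $    c $    output X → c
c F $    c $    match 'c'
F $      $      output F → ε
$        $      accept

The string is accepted.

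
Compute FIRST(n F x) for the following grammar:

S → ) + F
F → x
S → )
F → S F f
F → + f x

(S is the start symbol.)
{ 'n' }

To compute FIRST(n F x), process the symbols left to right:
Symbol n is a terminal. Add 'n' and stop.
FIRST(n F x) = { 'n' }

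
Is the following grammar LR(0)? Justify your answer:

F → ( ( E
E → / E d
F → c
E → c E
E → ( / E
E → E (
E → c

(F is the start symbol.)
Augment with F' → F and build the canonical LR(0) collection (I0 = CLOSURE({[F' → . F]}), then GOTO on every symbol after a dot until no new states appear). It has 15 states:
  I0: { [F → . ( ( E], [F → . c], [F' → . F] }  — shift
  I1: { [F → ( . ( E] }  — shift
  I2: { [F' → F .] }  — accept
  I3: { [F → c .] }  — reduce
  I4: { [E → . ( / E], [E → . / E d], [E → . E (], [E → . c E], [E → . c], [F → ( ( . E] }  — shift
  I5: { [E → ( . / E] }  — shift
  I6: { [E → . ( / E], [E → . / E d], [E → . E (], [E → . c E], [E → . c], [E → / . E d] }  — shift
  I7: { [E → E . (], [F → ( ( E .] }  — shift, reduce
  I8: { [E → . ( / E], [E → . / E d], [E → . E (], [E → . c E], [E → . c], [E → c . E], [E → c .] }  — shift, reduce
  I9: { [E → E . (], [E → c E .] }  — shift, reduce
  I10: { [E → E ( .] }  — reduce
  I11: { [E → / E . d], [E → E . (] }  — shift
  I12: { [E → / E d .] }  — reduce
  I13: { [E → ( / . E], [E → . ( / E], [E → . / E d], [E → . E (], [E → . c E], [E → . c] }  — shift
  I14: { [E → ( / E .], [E → E . (] }  — shift, reduce

Conflict in state I7:
  Shift-reduce conflict between [F → ( ( E .] and [E → E . (]
So the grammar is NOT LR(0).

Answer: No. Shift-reduce conflict between [F → ( ( E .] and [E → E . (]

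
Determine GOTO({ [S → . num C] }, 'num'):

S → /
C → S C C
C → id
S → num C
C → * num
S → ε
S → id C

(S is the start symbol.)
GOTO(I, 'num') = CLOSURE({ [A → αX.β] : [A → α.Xβ] ∈ I, X = 'num' })

Items with dot before 'num', with the dot advanced:
  [S → . num C] → [S → num . C]
Closure of the advanced items:
  [S → num . C] has the dot before C: add [C → . S C C], [C → . id], [C → . * num]
  [C → . S C C] has the dot before S: add [S → . /], [S → . num C], [S → .], [S → . id C]

GOTO = { [C → . * num], [C → . S C C], [C → . id], [S → . /], [S → . id C], [S → . num C], [S → .], [S → num . C] }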